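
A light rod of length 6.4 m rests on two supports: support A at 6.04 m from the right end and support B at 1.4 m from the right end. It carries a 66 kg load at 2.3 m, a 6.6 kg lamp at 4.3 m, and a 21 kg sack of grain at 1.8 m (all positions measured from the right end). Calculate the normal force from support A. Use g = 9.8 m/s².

Choose support B as the axis so its reaction then has zero moment arm.
Load: 66 × 9.8 = 646.8 N down at 2.3 m → arm 0.9 m, τ = 646.8 × 0.9 = 582.1 N·m counterclockwise.
Lamp: 6.6 × 9.8 = 64.68 N down at 4.3 m → arm 2.9 m, τ = 64.68 × 2.9 = 187.6 N·m counterclockwise.
Sack of grain: 21 × 9.8 = 205.8 N down at 1.8 m → arm 0.4 m, τ = 205.8 × 0.4 = 82.32 N·m counterclockwise.
Net load moment about support B = 852 N·m counterclockwise.
Reaction R at support A is upward at 6.04 m, arm 4.64 m → moment R × 4.64 clockwise.
Balancing moments: R × 4.64 = 852, giving R = 184 N.

R_A ≈ 184 N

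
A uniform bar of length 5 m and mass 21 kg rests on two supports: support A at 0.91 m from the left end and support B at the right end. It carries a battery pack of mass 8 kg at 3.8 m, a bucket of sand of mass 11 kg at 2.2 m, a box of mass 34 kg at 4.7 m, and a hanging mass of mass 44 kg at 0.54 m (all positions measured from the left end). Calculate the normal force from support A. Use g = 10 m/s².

R_A ≈ 732 N

Choose support B as the axis so its reaction then has zero moment arm.
Beam weight: 21 × 10 = 210 N down at 2.5 m → arm 2.5 m, τ = 210 × 2.5 = 525 N·m counterclockwise.
Battery pack: 8 × 10 = 80 N down at 3.8 m → arm 1.2 m, τ = 80 × 1.2 = 96 N·m counterclockwise.
Bucket of sand: 11 × 10 = 110 N down at 2.2 m → arm 2.8 m, τ = 110 × 2.8 = 308 N·m counterclockwise.
Box: 34 × 10 = 340 N down at 4.7 m → arm 0.3 m, τ = 340 × 0.3 = 102 N·m counterclockwise.
Hanging mass: 44 × 10 = 440 N down at 0.54 m → arm 4.46 m, τ = 440 × 4.46 = 1962 N·m counterclockwise.
Net load moment about support B = 2993 N·m counterclockwise.
Reaction R at support A is upward at 0.91 m, arm 4.09 m → moment R × 4.09 clockwise.
Στ = 0 ⇒ R × 4.09 = 2993 ⇒ R = 732 N.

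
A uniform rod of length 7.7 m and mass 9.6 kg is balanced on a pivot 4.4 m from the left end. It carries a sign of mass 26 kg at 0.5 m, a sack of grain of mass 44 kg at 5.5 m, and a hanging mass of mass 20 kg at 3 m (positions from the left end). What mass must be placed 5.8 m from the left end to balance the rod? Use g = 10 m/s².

Take moments about the pivot (at 4.4 m from the left end).
Beam weight: 9.6 × 10 = 96 N down at 3.85 m → arm 0.55 m, τ = 96 × 0.55 = 52.8 N·m counterclockwise.
Sign: 26 × 10 = 260 N down at 0.5 m → arm 3.9 m, τ = 260 × 3.9 = 1014 N·m counterclockwise.
Sack of grain: 44 × 10 = 440 N down at 5.5 m → arm 1.1 m, τ = 440 × 1.1 = 484 N·m clockwise.
Hanging mass: 20 × 10 = 200 N down at 3 m → arm 1.4 m, τ = 200 × 1.4 = 280 N·m counterclockwise.
Net moment of known loads = 862.8 N·m counterclockwise.
An unknown mass m at 5.8 m has arm 1.4 m; its moment is m·g·1.4 clockwise.
Setting net torque to zero: m × 10 × 1.4 = 862.8 → m = 862.8 / (10 × 1.4) = 61.6 kg.

m ≈ 61.6 kg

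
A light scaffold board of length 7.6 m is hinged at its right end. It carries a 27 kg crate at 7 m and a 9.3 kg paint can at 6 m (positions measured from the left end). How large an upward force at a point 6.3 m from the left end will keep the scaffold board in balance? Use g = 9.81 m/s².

F ≈ 235 N

Take moments about the right end.
Crate: 27 × 9.81 = 264.9 N down at 7 m → arm 0.6 m, τ = 264.9 × 0.6 = 158.9 N·m counterclockwise.
Paint can: 9.3 × 9.81 = 91.23 N down at 6 m → arm 1.6 m, τ = 91.23 × 1.6 = 146 N·m counterclockwise.
Net moment of the loads = 304.9 N·m counterclockwise.
The upward force F acts at a point 6.3 m from the left end, arm 1.3 m, giving F × 1.3 clockwise.
Στ = 0 ⇒ F × 1.3 = 304.9 ⇒ F = 304.9 / 1.3 = 235 N.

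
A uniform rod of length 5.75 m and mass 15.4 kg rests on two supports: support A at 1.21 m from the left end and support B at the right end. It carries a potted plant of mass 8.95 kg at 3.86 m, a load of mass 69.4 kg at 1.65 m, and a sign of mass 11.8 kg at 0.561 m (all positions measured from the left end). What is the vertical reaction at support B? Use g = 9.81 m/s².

R_B ≈ 156 N

Take moments about support A.
Beam weight: 15.4 × 9.81 = 151.1 N down at 2.875 m → arm 1.665 m, τ = 151.1 × 1.665 = 251.6 N·m clockwise.
Potted plant: 8.95 × 9.81 = 87.8 N down at 3.86 m → arm 2.65 m, τ = 87.8 × 2.65 = 232.7 N·m clockwise.
Load: 69.4 × 9.81 = 680.8 N down at 1.65 m → arm 0.44 m, τ = 680.8 × 0.44 = 299.6 N·m clockwise.
Sign: 11.8 × 9.81 = 115.8 N down at 0.561 m → arm 0.649 m, τ = 115.8 × 0.649 = 75.15 N·m counterclockwise.
Net load moment about support A = 708.8 N·m clockwise.
Reaction R at support B is upward at 5.75 m, arm 4.54 m → moment R × 4.54 counterclockwise.
For rotational equilibrium, R × 4.54 = 708.8, so R = 156 N.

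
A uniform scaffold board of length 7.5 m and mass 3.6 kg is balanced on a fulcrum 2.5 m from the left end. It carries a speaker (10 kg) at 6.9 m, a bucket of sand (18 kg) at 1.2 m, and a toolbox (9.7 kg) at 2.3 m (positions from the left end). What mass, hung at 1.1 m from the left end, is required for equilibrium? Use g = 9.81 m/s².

m ≈ 16.5 kg

Take moments about the fulcrum (at 2.5 m from the left end).
Beam weight: 3.6 × 9.81 = 35.32 N down at 3.75 m → arm 1.25 m, τ = 35.32 × 1.25 = 44.15 N·m clockwise.
Speaker: 10 × 9.81 = 98.1 N down at 6.9 m → arm 4.4 m, τ = 98.1 × 4.4 = 431.6 N·m clockwise.
Bucket of sand: 18 × 9.81 = 176.6 N down at 1.2 m → arm 1.3 m, τ = 176.6 × 1.3 = 229.6 N·m counterclockwise.
Toolbox: 9.7 × 9.81 = 95.16 N down at 2.3 m → arm 0.2 m, τ = 95.16 × 0.2 = 19.03 N·m counterclockwise.
Net moment of known loads = 227.1 N·m clockwise.
An unknown mass m at 1.1 m has arm 1.4 m; its moment is m·g·1.4 counterclockwise.
For rotational equilibrium, m × 9.81 × 1.4 = 227.1, so m = 227.1 / (9.81 × 1.4) = 16.5 kg.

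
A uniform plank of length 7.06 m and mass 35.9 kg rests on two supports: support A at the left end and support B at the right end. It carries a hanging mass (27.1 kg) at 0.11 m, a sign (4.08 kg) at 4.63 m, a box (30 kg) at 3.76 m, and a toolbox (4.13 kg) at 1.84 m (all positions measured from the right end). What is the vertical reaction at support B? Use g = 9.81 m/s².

R_B ≈ 619 N

Taking torques about support A:
Beam weight: 35.9 × 9.81 = 352.2 N down at 3.53 m → arm 3.53 m, τ = 352.2 × 3.53 = 1243 N·m clockwise.
Hanging mass: 27.1 × 9.81 = 265.9 N down at 0.11 m → arm 6.95 m, τ = 265.9 × 6.95 = 1848 N·m clockwise.
Sign: 4.08 × 9.81 = 40.02 N down at 4.63 m → arm 2.43 m, τ = 40.02 × 2.43 = 97.25 N·m clockwise.
Box: 30 × 9.81 = 294.3 N down at 3.76 m → arm 3.3 m, τ = 294.3 × 3.3 = 971.2 N·m clockwise.
Toolbox: 4.13 × 9.81 = 40.52 N down at 1.84 m → arm 5.22 m, τ = 40.52 × 5.22 = 211.5 N·m clockwise.
Net load moment about support A = 4371 N·m clockwise.
Reaction R at support B is upward at 0 m, arm 7.06 m → moment R × 7.06 counterclockwise.
For rotational equilibrium, R × 7.06 = 4371, so R = 619 N.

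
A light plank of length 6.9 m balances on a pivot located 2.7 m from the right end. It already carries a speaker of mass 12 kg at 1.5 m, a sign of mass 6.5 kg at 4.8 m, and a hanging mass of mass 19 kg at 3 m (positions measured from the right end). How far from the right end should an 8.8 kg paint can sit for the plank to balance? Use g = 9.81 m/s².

About the pivot (at 2.7 m from the right end):
Speaker: 12 × 9.81 = 117.7 N down at 1.5 m → arm 1.2 m, τ = 117.7 × 1.2 = 141.2 N·m clockwise.
Sign: 6.5 × 9.81 = 63.77 N down at 4.8 m → arm 2.1 m, τ = 63.77 × 2.1 = 133.9 N·m counterclockwise.
Hanging mass: 19 × 9.81 = 186.4 N down at 3 m → arm 0.3 m, τ = 186.4 × 0.3 = 55.92 N·m counterclockwise.
Net moment of existing loads = 48.62 N·m counterclockwise.
The paint can weighs 8.8 × 9.81 = 86.33 N and must supply an equal clockwise moment, so its lever arm about the pivot is 48.62 / 86.33 = 0.563 m.
That puts it at 2.7 − 0.563 = 2.14 m from the right end.

x ≈ 2.14 m from the right end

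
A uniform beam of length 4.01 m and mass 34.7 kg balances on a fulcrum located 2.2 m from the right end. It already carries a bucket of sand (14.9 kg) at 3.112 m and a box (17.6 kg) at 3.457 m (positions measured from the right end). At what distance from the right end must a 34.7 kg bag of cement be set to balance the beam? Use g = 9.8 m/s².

x ≈ 1.37 m from the right end

Choose the fulcrum (at 2.2 m from the right end) as the axis so the support reaction has zero arm there.
Beam weight: 34.7 × 9.8 = 340.1 N down at 2.005 m → arm 0.195 m, τ = 340.1 × 0.195 = 66.32 N·m clockwise.
Bucket of sand: 14.9 × 9.8 = 146 N down at 3.112 m → arm 0.912 m, τ = 146 × 0.912 = 133.2 N·m counterclockwise.
Box: 17.6 × 9.8 = 172.5 N down at 3.457 m → arm 1.257 m, τ = 172.5 × 1.257 = 216.8 N·m counterclockwise.
Net moment of existing loads = 283.7 N·m counterclockwise.
The bag of cement weighs 34.7 × 9.8 = 340.1 N and must supply an equal clockwise moment, so its lever arm about the fulcrum is 283.7 / 340.1 = 0.834 m.
That puts it at 2.2 − 0.834 = 1.37 m from the right end.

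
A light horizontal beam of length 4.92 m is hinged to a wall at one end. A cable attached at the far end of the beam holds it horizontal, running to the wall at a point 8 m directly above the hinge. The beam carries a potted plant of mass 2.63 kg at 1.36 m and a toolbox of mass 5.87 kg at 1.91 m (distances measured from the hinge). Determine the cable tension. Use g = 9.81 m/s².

Sum moments about the hinge (the unknown hinge reaction has zero arm there).
Potted plant: 2.63 × 9.81 = 25.8 N down at 1.36 m → arm 1.36 m, τ = 25.8 × 1.36 = 35.09 N·m clockwise.
Toolbox: 5.87 × 9.81 = 57.58 N down at 1.91 m → arm 1.91 m, τ = 57.58 × 1.91 = 110 N·m clockwise.
Total clockwise load moment = 145.1 N·m.
The cable tension T acts at 4.92 m; only its component perpendicular to the beam, T sinθ, produces torque. sinθ = h/√(h²+d²) = 8/√(8²+4.92²) = 0.8518.
Στ = 0 ⇒ T × 4.92 × 0.8518 = 145.1 ⇒ T = 145.1 / 4.191 = 34.6 N.

T ≈ 34.6 N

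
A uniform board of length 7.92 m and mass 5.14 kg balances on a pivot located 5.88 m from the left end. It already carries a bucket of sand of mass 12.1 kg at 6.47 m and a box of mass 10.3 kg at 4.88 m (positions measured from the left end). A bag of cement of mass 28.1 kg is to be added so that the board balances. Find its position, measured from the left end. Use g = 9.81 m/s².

x ≈ 6.34 m from the left end

Taking torques about the pivot (at 5.88 m from the left end):
Beam weight: 5.14 × 9.81 = 50.42 N down at 3.96 m → arm 1.92 m, τ = 50.42 × 1.92 = 96.81 N·m counterclockwise.
Bucket of sand: 12.1 × 9.81 = 118.7 N down at 6.47 m → arm 0.59 m, τ = 118.7 × 0.59 = 70.03 N·m clockwise.
Box: 10.3 × 9.81 = 101 N down at 4.88 m → arm 1 m, τ = 101 × 1 = 101 N·m counterclockwise.
Net moment of existing loads = 127.8 N·m counterclockwise.
The bag of cement weighs 28.1 × 9.81 = 275.7 N and must supply an equal clockwise moment, so its lever arm about the pivot is 127.8 / 275.7 = 0.464 m.
That puts it at 5.88 + 0.464 = 6.34 m from the left end.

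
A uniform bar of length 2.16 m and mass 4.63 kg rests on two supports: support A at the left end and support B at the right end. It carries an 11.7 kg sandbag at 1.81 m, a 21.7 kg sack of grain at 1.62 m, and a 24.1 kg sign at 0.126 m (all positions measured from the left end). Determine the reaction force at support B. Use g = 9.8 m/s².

Taking torques about support A:
Beam weight: 4.63 × 9.8 = 45.37 N down at 1.08 m → arm 1.08 m, τ = 45.37 × 1.08 = 49 N·m clockwise.
Sandbag: 11.7 × 9.8 = 114.7 N down at 1.81 m → arm 1.81 m, τ = 114.7 × 1.81 = 207.6 N·m clockwise.
Sack of grain: 21.7 × 9.8 = 212.7 N down at 1.62 m → arm 1.62 m, τ = 212.7 × 1.62 = 344.6 N·m clockwise.
Sign: 24.1 × 9.8 = 236.2 N down at 0.126 m → arm 0.126 m, τ = 236.2 × 0.126 = 29.76 N·m clockwise.
Net load moment about support A = 631 N·m clockwise.
Reaction R at support B is upward at 2.16 m, arm 2.16 m → moment R × 2.16 counterclockwise.
Στ = 0 ⇒ R × 2.16 = 631 ⇒ R = 292 N.

R_B ≈ 292 N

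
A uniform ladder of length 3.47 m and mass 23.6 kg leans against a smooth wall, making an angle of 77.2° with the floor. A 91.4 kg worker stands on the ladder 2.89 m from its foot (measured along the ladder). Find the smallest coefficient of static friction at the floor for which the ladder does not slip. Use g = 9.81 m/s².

μ_min ≈ 0.174

Taking torques about the foot of the ladder:
Ladder weight 23.6×9.81 = 231.5 N acts at 1.735 m along the ladder; its horizontal arm is 1.735·cos77.2° = 0.3844 m → τ = 88.99 N·m clockwise.
Worker: 91.4×9.81 = 896.6 N at 2.89 m → arm 0.6403 m → τ = 574.1 N·m clockwise.
Wall normal N acts horizontally at the top; its moment arm is the height L sinθ = 3.47·sin77.2° = 3.384 m, counterclockwise.
For rotational equilibrium, N × 3.384 = 663.1, so N = 196 N.
ΣFx = 0 ⇒ f = N_wall = 196 N. ΣFy = 0 ⇒ N_floor = 1128 N.
μ_min = f / N_floor = 196 / 1128 = 0.174.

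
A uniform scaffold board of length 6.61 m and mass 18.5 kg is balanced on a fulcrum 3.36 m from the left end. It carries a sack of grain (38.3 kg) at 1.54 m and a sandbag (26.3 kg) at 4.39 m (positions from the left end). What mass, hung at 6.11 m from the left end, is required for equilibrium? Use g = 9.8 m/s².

m ≈ 15.9 kg

Choose the fulcrum (at 3.36 m from the left end) as the axis so the support reaction has zero arm there.
Beam weight: 18.5 × 9.8 = 181.3 N down at 3.305 m → arm 0.055 m, τ = 181.3 × 0.055 = 9.972 N·m counterclockwise.
Sack of grain: 38.3 × 9.8 = 375.3 N down at 1.54 m → arm 1.82 m, τ = 375.3 × 1.82 = 683 N·m counterclockwise.
Sandbag: 26.3 × 9.8 = 257.7 N down at 4.39 m → arm 1.03 m, τ = 257.7 × 1.03 = 265.4 N·m clockwise.
Net moment of known loads = 427.6 N·m counterclockwise.
An unknown mass m at 6.11 m has arm 2.75 m; its moment is m·g·2.75 clockwise.
For rotational equilibrium, m × 9.8 × 2.75 = 427.6, so m = 427.6 / (9.8 × 2.75) = 15.9 kg.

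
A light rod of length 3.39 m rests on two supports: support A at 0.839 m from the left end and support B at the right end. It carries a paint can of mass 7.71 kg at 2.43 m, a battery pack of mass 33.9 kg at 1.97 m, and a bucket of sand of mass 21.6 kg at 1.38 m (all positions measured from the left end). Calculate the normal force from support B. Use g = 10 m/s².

Sum moments about support A (its reaction then has zero moment arm).
Paint can: 7.71 × 10 = 77.1 N down at 2.43 m → arm 1.591 m, τ = 77.1 × 1.591 = 122.7 N·m clockwise.
Battery pack: 33.9 × 10 = 339 N down at 1.97 m → arm 1.131 m, τ = 339 × 1.131 = 383.4 N·m clockwise.
Bucket of sand: 21.6 × 10 = 216 N down at 1.38 m → arm 0.541 m, τ = 216 × 0.541 = 116.9 N·m clockwise.
Net load moment about support A = 623 N·m clockwise.
Reaction R at support B is upward at 3.39 m, arm 2.551 m → moment R × 2.551 counterclockwise.
Balancing moments: R × 2.551 = 623, giving R = 244 N.

R_B ≈ 244 N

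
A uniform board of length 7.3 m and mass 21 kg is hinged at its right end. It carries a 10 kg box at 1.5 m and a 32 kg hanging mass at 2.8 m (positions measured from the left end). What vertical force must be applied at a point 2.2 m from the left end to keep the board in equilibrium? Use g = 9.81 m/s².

Choose the right end as the axis so the unknown pivot reaction has zero arm there.
Beam weight: 21 × 9.81 = 206 N down at 3.65 m → arm 3.65 m, τ = 206 × 3.65 = 751.9 N·m counterclockwise.
Box: 10 × 9.81 = 98.1 N down at 1.5 m → arm 5.8 m, τ = 98.1 × 5.8 = 569 N·m counterclockwise.
Hanging mass: 32 × 9.81 = 313.9 N down at 2.8 m → arm 4.5 m, τ = 313.9 × 4.5 = 1413 N·m counterclockwise.
Net moment of the loads = 2734 N·m counterclockwise.
The upward force F acts at a point 2.2 m from the left end, arm 5.1 m, giving F × 5.1 clockwise.
For rotational equilibrium, F × 5.1 = 2734, so F = 2734 / 5.1 = 536 N.

F ≈ 536 N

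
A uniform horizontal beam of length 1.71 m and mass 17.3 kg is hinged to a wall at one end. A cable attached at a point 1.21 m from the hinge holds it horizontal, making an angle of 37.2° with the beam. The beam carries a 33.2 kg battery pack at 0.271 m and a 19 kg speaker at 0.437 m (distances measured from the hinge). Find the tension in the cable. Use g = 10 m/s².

T ≈ 439 N

Sum moments about the hinge (the unknown hinge reaction has zero arm there).
Beam weight: 17.3 × 10 = 173 N down at 0.855 m → arm 0.855 m, τ = 173 × 0.855 = 147.9 N·m clockwise.
Battery pack: 33.2 × 10 = 332 N down at 0.271 m → arm 0.271 m, τ = 332 × 0.271 = 89.97 N·m clockwise.
Speaker: 19 × 10 = 190 N down at 0.437 m → arm 0.437 m, τ = 190 × 0.437 = 83.03 N·m clockwise.
Total clockwise load moment = 320.9 N·m.
The cable tension T acts at 1.21 m; only its component perpendicular to the beam, T sinθ, produces torque. sin 37.2° = 0.6046.
Στ = 0 ⇒ T × 1.21 × 0.6046 = 320.9 ⇒ T = 320.9 / 0.7316 = 439 N.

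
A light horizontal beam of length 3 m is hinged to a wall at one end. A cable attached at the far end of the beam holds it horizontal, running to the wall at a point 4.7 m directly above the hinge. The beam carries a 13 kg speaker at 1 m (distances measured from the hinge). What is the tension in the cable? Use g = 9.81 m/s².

T ≈ 50.4 N

Choose the hinge as the axis so the unknown hinge reaction has zero arm there.
Speaker: 13 × 9.81 = 127.5 N down at 1 m → arm 1 m, τ = 127.5 × 1 = 127.5 N·m clockwise.
Total clockwise load moment = 127.5 N·m.
The cable tension T acts at 3 m; only its component perpendicular to the beam, T sinθ, produces torque. sinθ = h/√(h²+d²) = 4.7/√(4.7²+3²) = 0.8429.
Στ = 0 ⇒ T × 3 × 0.8429 = 127.5 ⇒ T = 127.5 / 2.529 = 50.4 N.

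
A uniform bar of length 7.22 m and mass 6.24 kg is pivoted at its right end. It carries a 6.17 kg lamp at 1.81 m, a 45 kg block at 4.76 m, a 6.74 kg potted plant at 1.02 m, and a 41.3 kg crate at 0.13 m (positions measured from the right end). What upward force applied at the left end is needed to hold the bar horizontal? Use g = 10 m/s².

F ≈ 360 N

About the right end:
Beam weight: 6.24 × 10 = 62.4 N down at 3.61 m → arm 3.61 m, τ = 62.4 × 3.61 = 225.3 N·m counterclockwise.
Lamp: 6.17 × 10 = 61.7 N down at 1.81 m → arm 1.81 m, τ = 61.7 × 1.81 = 111.7 N·m counterclockwise.
Block: 45 × 10 = 450 N down at 4.76 m → arm 4.76 m, τ = 450 × 4.76 = 2142 N·m counterclockwise.
Potted plant: 6.74 × 10 = 67.4 N down at 1.02 m → arm 1.02 m, τ = 67.4 × 1.02 = 68.75 N·m counterclockwise.
Crate: 41.3 × 10 = 413 N down at 0.13 m → arm 0.13 m, τ = 413 × 0.13 = 53.69 N·m counterclockwise.
Net moment of the loads = 2601 N·m counterclockwise.
The upward force F acts at the left end, arm 7.22 m, giving F × 7.22 clockwise.
For rotational equilibrium, F × 7.22 = 2601, so F = 2601 / 7.22 = 360 N.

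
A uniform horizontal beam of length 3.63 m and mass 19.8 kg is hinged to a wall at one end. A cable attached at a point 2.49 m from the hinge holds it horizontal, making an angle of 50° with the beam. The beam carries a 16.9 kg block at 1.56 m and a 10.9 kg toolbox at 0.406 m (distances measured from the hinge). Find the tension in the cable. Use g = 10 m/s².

T ≈ 350 N

About the hinge:
Beam weight: 19.8 × 10 = 198 N down at 1.815 m → arm 1.815 m, τ = 198 × 1.815 = 359.4 N·m clockwise.
Block: 16.9 × 10 = 169 N down at 1.56 m → arm 1.56 m, τ = 169 × 1.56 = 263.6 N·m clockwise.
Toolbox: 10.9 × 10 = 109 N down at 0.406 m → arm 0.406 m, τ = 109 × 0.406 = 44.25 N·m clockwise.
Total clockwise load moment = 667.2 N·m.
The cable tension T acts at 2.49 m; only its component perpendicular to the beam, T sinθ, produces torque. sin 50° = 0.766.
Balancing moments: T × 2.49 × 0.766 = 667.2, giving T = 667.2 / 1.907 = 350 N.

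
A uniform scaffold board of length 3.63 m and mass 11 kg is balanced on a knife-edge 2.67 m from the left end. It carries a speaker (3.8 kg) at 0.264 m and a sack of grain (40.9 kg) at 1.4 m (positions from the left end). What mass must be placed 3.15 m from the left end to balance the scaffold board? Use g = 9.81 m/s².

About the knife-edge (at 2.67 m from the left end):
Beam weight: 11 × 9.81 = 107.9 N down at 1.815 m → arm 0.855 m, τ = 107.9 × 0.855 = 92.25 N·m counterclockwise.
Speaker: 3.8 × 9.81 = 37.28 N down at 0.264 m → arm 2.406 m, τ = 37.28 × 2.406 = 89.7 N·m counterclockwise.
Sack of grain: 40.9 × 9.81 = 401.2 N down at 1.4 m → arm 1.27 m, τ = 401.2 × 1.27 = 509.5 N·m counterclockwise.
Net moment of known loads = 691.5 N·m counterclockwise.
An unknown mass m at 3.15 m has arm 0.48 m; its moment is m·g·0.48 clockwise.
Balancing moments: m × 9.81 × 0.48 = 691.5, giving m = 691.5 / (9.81 × 0.48) = 147 kg.

m ≈ 147 kg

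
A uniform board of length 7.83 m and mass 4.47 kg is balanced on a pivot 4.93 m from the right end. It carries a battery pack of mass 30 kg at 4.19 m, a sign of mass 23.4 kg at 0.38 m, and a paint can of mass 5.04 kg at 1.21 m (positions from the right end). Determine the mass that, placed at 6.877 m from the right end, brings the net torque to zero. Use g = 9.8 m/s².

Choose the pivot (at 4.93 m from the right end) as the axis so the support reaction has zero arm there.
Beam weight: 4.47 × 9.8 = 43.81 N down at 3.915 m → arm 1.015 m, τ = 43.81 × 1.015 = 44.47 N·m clockwise.
Battery pack: 30 × 9.8 = 294 N down at 4.19 m → arm 0.74 m, τ = 294 × 0.74 = 217.6 N·m clockwise.
Sign: 23.4 × 9.8 = 229.3 N down at 0.38 m → arm 4.55 m, τ = 229.3 × 4.55 = 1043 N·m clockwise.
Paint can: 5.04 × 9.8 = 49.39 N down at 1.21 m → arm 3.72 m, τ = 49.39 × 3.72 = 183.7 N·m clockwise.
Net moment of known loads = 1489 N·m clockwise.
An unknown mass m at 6.877 m has arm 1.947 m; its moment is m·g·1.947 counterclockwise.
For rotational equilibrium, m × 9.8 × 1.947 = 1489, so m = 1489 / (9.8 × 1.947) = 78 kg.

m ≈ 78 kg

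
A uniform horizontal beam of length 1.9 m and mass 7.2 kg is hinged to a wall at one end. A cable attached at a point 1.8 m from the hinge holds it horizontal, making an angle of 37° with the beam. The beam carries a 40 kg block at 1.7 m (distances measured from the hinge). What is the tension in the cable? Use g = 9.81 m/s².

Take moments about the hinge.
Beam weight: 7.2 × 9.81 = 70.63 N down at 0.95 m → arm 0.95 m, τ = 70.63 × 0.95 = 67.1 N·m clockwise.
Block: 40 × 9.81 = 392.4 N down at 1.7 m → arm 1.7 m, τ = 392.4 × 1.7 = 667.1 N·m clockwise.
Total clockwise load moment = 734.2 N·m.
The cable tension T acts at 1.8 m; only its component perpendicular to the beam, T sinθ, produces torque. sin 37° = 0.6018.
Στ = 0 ⇒ T × 1.8 × 0.6018 = 734.2 ⇒ T = 734.2 / 1.083 = 678 N.

T ≈ 678 N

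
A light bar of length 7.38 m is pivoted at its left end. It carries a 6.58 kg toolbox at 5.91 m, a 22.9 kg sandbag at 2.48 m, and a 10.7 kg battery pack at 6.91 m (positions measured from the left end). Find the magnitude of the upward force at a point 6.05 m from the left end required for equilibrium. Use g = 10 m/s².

F ≈ 280 N

Take moments about the left end.
Toolbox: 6.58 × 10 = 65.8 N down at 5.91 m → arm 5.91 m, τ = 65.8 × 5.91 = 388.9 N·m clockwise.
Sandbag: 22.9 × 10 = 229 N down at 2.48 m → arm 2.48 m, τ = 229 × 2.48 = 567.9 N·m clockwise.
Battery pack: 10.7 × 10 = 107 N down at 6.91 m → arm 6.91 m, τ = 107 × 6.91 = 739.4 N·m clockwise.
Net moment of the loads = 1696 N·m clockwise.
The upward force F acts at a point 6.05 m from the left end, arm 6.05 m, giving F × 6.05 counterclockwise.
Setting net torque to zero: F × 6.05 = 1696 → F = 1696 / 6.05 = 280 N.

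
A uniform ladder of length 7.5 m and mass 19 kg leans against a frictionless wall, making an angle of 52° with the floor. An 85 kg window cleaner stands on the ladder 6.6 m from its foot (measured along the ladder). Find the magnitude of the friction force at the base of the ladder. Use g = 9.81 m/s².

f ≈ 646 N

About the foot of the ladder:
Ladder weight 19×9.81 = 186.4 N acts at 3.75 m along the ladder; its horizontal arm is 3.75·cos52° = 2.309 m → τ = 430.4 N·m clockwise.
Window cleaner: 85×9.81 = 833.9 N at 6.6 m → arm 4.063 m → τ = 3388 N·m clockwise.
Wall normal N acts horizontally at the top; its moment arm is the height L sinθ = 7.5·sin52° = 5.91 m, counterclockwise.
For rotational equilibrium, N × 5.91 = 3818, so N = 646 N.
ΣFx = 0: friction at the foot balances the wall's push, so f = N_wall = 646 N.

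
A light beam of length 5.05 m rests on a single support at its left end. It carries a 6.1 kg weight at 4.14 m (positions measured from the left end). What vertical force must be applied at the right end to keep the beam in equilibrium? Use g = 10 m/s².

Take moments about the left end.
Weight: 6.1 × 10 = 61 N down at 4.14 m → arm 4.14 m, τ = 61 × 4.14 = 252.5 N·m clockwise.
Net moment of the loads = 252.5 N·m clockwise.
The upward force F acts at the right end, arm 5.05 m, giving F × 5.05 counterclockwise.
Balancing moments: F × 5.05 = 252.5, giving F = 252.5 / 5.05 = 50 N.

F ≈ 50 N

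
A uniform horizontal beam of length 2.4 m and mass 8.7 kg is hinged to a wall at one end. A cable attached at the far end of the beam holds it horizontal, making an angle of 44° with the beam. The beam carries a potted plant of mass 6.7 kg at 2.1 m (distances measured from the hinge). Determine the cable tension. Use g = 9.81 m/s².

T ≈ 144 N

Sum moments about the hinge (the unknown hinge reaction has zero arm there).
Beam weight: 8.7 × 9.81 = 85.35 N down at 1.2 m → arm 1.2 m, τ = 85.35 × 1.2 = 102.4 N·m clockwise.
Potted plant: 6.7 × 9.81 = 65.73 N down at 2.1 m → arm 2.1 m, τ = 65.73 × 2.1 = 138 N·m clockwise.
Total clockwise load moment = 240.4 N·m.
The cable tension T acts at 2.4 m; only its component perpendicular to the beam, T sinθ, produces torque. sin 44° = 0.6947.
Balancing moments: T × 2.4 × 0.6947 = 240.4, giving T = 240.4 / 1.667 = 144 N.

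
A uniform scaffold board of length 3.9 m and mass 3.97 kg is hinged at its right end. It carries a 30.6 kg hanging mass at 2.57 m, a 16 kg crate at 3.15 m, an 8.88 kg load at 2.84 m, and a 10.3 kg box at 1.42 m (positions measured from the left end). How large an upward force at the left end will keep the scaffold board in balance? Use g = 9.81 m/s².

About the right end:
Beam weight: 3.97 × 9.81 = 38.95 N down at 1.95 m → arm 1.95 m, τ = 38.95 × 1.95 = 75.95 N·m counterclockwise.
Hanging mass: 30.6 × 9.81 = 300.2 N down at 2.57 m → arm 1.33 m, τ = 300.2 × 1.33 = 399.3 N·m counterclockwise.
Crate: 16 × 9.81 = 157 N down at 3.15 m → arm 0.75 m, τ = 157 × 0.75 = 117.8 N·m counterclockwise.
Load: 8.88 × 9.81 = 87.11 N down at 2.84 m → arm 1.06 m, τ = 87.11 × 1.06 = 92.34 N·m counterclockwise.
Box: 10.3 × 9.81 = 101 N down at 1.42 m → arm 2.48 m, τ = 101 × 2.48 = 250.5 N·m counterclockwise.
Net moment of the loads = 935.9 N·m counterclockwise.
The upward force F acts at the left end, arm 3.9 m, giving F × 3.9 clockwise.
For rotational equilibrium, F × 3.9 = 935.9, so F = 935.9 / 3.9 = 240 N.

F ≈ 240 N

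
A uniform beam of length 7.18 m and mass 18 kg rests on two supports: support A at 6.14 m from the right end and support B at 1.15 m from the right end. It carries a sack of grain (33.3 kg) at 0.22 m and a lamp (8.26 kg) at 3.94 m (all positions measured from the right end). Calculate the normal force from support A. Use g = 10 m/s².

Take moments about support B.
Beam weight: 18 × 10 = 180 N down at 3.59 m → arm 2.44 m, τ = 180 × 2.44 = 439.2 N·m counterclockwise.
Sack of grain: 33.3 × 10 = 333 N down at 0.22 m → arm 0.93 m, τ = 333 × 0.93 = 309.7 N·m clockwise.
Lamp: 8.26 × 10 = 82.6 N down at 3.94 m → arm 2.79 m, τ = 82.6 × 2.79 = 230.5 N·m counterclockwise.
Net load moment about support B = 360 N·m counterclockwise.
Reaction R at support A is upward at 6.14 m, arm 4.99 m → moment R × 4.99 clockwise.
For rotational equilibrium, R × 4.99 = 360, so R = 72.1 N.

R_A ≈ 72.1 N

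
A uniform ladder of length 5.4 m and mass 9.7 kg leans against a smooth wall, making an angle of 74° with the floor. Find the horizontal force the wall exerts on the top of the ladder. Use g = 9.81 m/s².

N_wall ≈ 13.6 N

About the foot of the ladder:
Ladder weight 9.7×9.81 = 95.16 N acts at 2.7 m along the ladder; its horizontal arm is 2.7·cos74° = 0.7442 m → τ = 70.82 N·m clockwise.
Wall normal N acts horizontally at the top; its moment arm is the height L sinθ = 5.4·sin74° = 5.191 m, counterclockwise.
Setting net torque to zero: N × 5.191 = 70.82 → N = 13.6 N.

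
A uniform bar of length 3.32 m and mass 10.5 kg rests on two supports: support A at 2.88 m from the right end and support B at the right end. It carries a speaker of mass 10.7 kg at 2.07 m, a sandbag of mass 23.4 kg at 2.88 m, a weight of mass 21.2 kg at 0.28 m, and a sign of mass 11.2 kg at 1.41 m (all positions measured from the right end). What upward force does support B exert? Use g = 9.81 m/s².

Choose support A as the axis so its reaction then has zero moment arm.
Beam weight: 10.5 × 9.81 = 103 N down at 1.66 m → arm 1.22 m, τ = 103 × 1.22 = 125.7 N·m clockwise.
Speaker: 10.7 × 9.81 = 105 N down at 2.07 m → arm 0.81 m, τ = 105 × 0.81 = 85.05 N·m clockwise.
Sandbag: acts at the support A, moment arm 0 → no torque.
Weight: 21.2 × 9.81 = 208 N down at 0.28 m → arm 2.6 m, τ = 208 × 2.6 = 540.8 N·m clockwise.
Sign: 11.2 × 9.81 = 109.9 N down at 1.41 m → arm 1.47 m, τ = 109.9 × 1.47 = 161.6 N·m clockwise.
Net load moment about support A = 913.1 N·m clockwise.
Reaction R at support B is upward at 0 m, arm 2.88 m → moment R × 2.88 counterclockwise.
Balancing moments: R × 2.88 = 913.1, giving R = 317 N.

R_B ≈ 317 N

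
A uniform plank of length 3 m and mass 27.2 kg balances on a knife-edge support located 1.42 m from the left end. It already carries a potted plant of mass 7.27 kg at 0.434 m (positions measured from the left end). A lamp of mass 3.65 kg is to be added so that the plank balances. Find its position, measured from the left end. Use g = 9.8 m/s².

Choose the knife-edge support (at 1.42 m from the left end) as the axis so the support reaction has zero arm there.
Beam weight: 27.2 × 9.8 = 266.6 N down at 1.5 m → arm 0.08 m, τ = 266.6 × 0.08 = 21.33 N·m clockwise.
Potted plant: 7.27 × 9.8 = 71.25 N down at 0.434 m → arm 0.986 m, τ = 71.25 × 0.986 = 70.25 N·m counterclockwise.
Net moment of existing loads = 48.92 N·m counterclockwise.
The lamp weighs 3.65 × 9.8 = 35.77 N and must supply an equal clockwise moment, so its lever arm about the knife-edge support is 48.92 / 35.77 = 1.37 m.
That puts it at 1.42 + 1.37 = 2.79 m from the left end.

x ≈ 2.79 m from the left end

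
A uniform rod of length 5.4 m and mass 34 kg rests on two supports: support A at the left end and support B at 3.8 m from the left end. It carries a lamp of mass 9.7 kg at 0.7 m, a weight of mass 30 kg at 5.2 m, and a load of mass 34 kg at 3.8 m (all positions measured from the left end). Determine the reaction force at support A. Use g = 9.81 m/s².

R_A ≈ 65.8 N

Take moments about support B.
Beam weight: 34 × 9.81 = 333.5 N down at 2.7 m → arm 1.1 m, τ = 333.5 × 1.1 = 366.9 N·m counterclockwise.
Lamp: 9.7 × 9.81 = 95.16 N down at 0.7 m → arm 3.1 m, τ = 95.16 × 3.1 = 295 N·m counterclockwise.
Weight: 30 × 9.81 = 294.3 N down at 5.2 m → arm 1.4 m, τ = 294.3 × 1.4 = 412 N·m clockwise.
Load: acts at the support B, moment arm 0 → no torque.
Net load moment about support B = 249.9 N·m counterclockwise.
Reaction R at support A is upward at 0 m, arm 3.8 m → moment R × 3.8 clockwise.
Στ = 0 ⇒ R × 3.8 = 249.9 ⇒ R = 65.8 N.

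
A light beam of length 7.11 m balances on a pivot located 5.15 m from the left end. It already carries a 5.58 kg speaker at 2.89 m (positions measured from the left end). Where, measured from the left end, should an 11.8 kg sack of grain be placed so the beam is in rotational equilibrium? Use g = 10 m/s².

x ≈ 6.22 m from the left end

Taking torques about the pivot (at 5.15 m from the left end):
Speaker: 5.58 × 10 = 55.8 N down at 2.89 m → arm 2.26 m, τ = 55.8 × 2.26 = 126.1 N·m counterclockwise.
Net moment of existing loads = 126.1 N·m counterclockwise.
The sack of grain weighs 11.8 × 10 = 118 N and must supply an equal clockwise moment, so its lever arm about the pivot is 126.1 / 118 = 1.07 m.
That puts it at 5.15 + 1.07 = 6.22 m from the left end.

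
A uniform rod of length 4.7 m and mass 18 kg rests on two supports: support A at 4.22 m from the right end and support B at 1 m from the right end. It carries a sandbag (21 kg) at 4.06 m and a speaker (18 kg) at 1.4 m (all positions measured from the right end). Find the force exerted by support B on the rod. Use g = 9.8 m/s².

Choose support A as the axis so its reaction then has zero moment arm.
Beam weight: 18 × 9.8 = 176.4 N down at 2.35 m → arm 1.87 m, τ = 176.4 × 1.87 = 329.9 N·m clockwise.
Sandbag: 21 × 9.8 = 205.8 N down at 4.06 m → arm 0.16 m, τ = 205.8 × 0.16 = 32.93 N·m clockwise.
Speaker: 18 × 9.8 = 176.4 N down at 1.4 m → arm 2.82 m, τ = 176.4 × 2.82 = 497.4 N·m clockwise.
Net load moment about support A = 860.2 N·m clockwise.
Reaction R at support B is upward at 1 m, arm 3.22 m → moment R × 3.22 counterclockwise.
For rotational equilibrium, R × 3.22 = 860.2, so R = 267 N.

R_B ≈ 267 N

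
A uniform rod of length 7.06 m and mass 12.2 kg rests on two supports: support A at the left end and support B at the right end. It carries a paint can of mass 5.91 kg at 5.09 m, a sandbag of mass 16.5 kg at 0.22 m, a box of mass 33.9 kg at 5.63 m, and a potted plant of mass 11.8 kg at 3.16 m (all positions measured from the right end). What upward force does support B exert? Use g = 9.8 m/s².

Take moments about support A.
Beam weight: 12.2 × 9.8 = 119.6 N down at 3.53 m → arm 3.53 m, τ = 119.6 × 3.53 = 422.2 N·m clockwise.
Paint can: 5.91 × 9.8 = 57.92 N down at 5.09 m → arm 1.97 m, τ = 57.92 × 1.97 = 114.1 N·m clockwise.
Sandbag: 16.5 × 9.8 = 161.7 N down at 0.22 m → arm 6.84 m, τ = 161.7 × 6.84 = 1106 N·m clockwise.
Box: 33.9 × 9.8 = 332.2 N down at 5.63 m → arm 1.43 m, τ = 332.2 × 1.43 = 475 N·m clockwise.
Potted plant: 11.8 × 9.8 = 115.6 N down at 3.16 m → arm 3.9 m, τ = 115.6 × 3.9 = 450.8 N·m clockwise.
Net load moment about support A = 2568 N·m clockwise.
Reaction R at support B is upward at 0 m, arm 7.06 m → moment R × 7.06 counterclockwise.
Στ = 0 ⇒ R × 7.06 = 2568 ⇒ R = 364 N.

R_B ≈ 364 N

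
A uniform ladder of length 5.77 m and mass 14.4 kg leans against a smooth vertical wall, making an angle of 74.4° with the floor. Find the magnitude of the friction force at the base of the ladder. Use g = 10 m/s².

Sum moments about the foot of the ladder (the floor normal and friction both act there and drop out).
Ladder weight 14.4×10 = 144 N acts at 2.885 m along the ladder; its horizontal arm is 2.885·cos74.4° = 0.7758 m → τ = 111.7 N·m clockwise.
Wall normal N acts horizontally at the top; its moment arm is the height L sinθ = 5.77·sin74.4° = 5.557 m, counterclockwise.
Στ = 0 ⇒ N × 5.557 = 111.7 ⇒ N = 20.1 N.
ΣFx = 0: friction at the foot balances the wall's push, so f = N_wall = 20.1 N.

f ≈ 20.1 N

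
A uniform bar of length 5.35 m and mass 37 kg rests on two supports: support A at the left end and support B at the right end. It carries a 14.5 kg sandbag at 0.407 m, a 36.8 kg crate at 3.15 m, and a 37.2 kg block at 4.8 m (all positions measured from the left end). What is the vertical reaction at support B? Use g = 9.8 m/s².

R_B ≈ 732 N

Take moments about support A.
Beam weight: 37 × 9.8 = 362.6 N down at 2.675 m → arm 2.675 m, τ = 362.6 × 2.675 = 970 N·m clockwise.
Sandbag: 14.5 × 9.8 = 142.1 N down at 0.407 m → arm 0.407 m, τ = 142.1 × 0.407 = 57.83 N·m clockwise.
Crate: 36.8 × 9.8 = 360.6 N down at 3.15 m → arm 3.15 m, τ = 360.6 × 3.15 = 1136 N·m clockwise.
Block: 37.2 × 9.8 = 364.6 N down at 4.8 m → arm 4.8 m, τ = 364.6 × 4.8 = 1750 N·m clockwise.
Net load moment about support A = 3914 N·m clockwise.
Reaction R at support B is upward at 5.35 m, arm 5.35 m → moment R × 5.35 counterclockwise.
For rotational equilibrium, R × 5.35 = 3914, so R = 732 N.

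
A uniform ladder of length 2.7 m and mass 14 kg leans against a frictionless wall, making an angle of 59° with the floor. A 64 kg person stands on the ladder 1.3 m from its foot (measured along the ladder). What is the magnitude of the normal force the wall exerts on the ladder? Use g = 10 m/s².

About the foot of the ladder:
Ladder weight 14×10 = 140 N acts at 1.35 m along the ladder; its horizontal arm is 1.35·cos59° = 0.6953 m → τ = 97.34 N·m clockwise.
Person: 64×10 = 640 N at 1.3 m → arm 0.6695 m → τ = 428.5 N·m clockwise.
Wall normal N acts horizontally at the top; its moment arm is the height L sinθ = 2.7·sin59° = 2.314 m, counterclockwise.
For rotational equilibrium, N × 2.314 = 525.8, so N = 227 N.

N_wall ≈ 227 N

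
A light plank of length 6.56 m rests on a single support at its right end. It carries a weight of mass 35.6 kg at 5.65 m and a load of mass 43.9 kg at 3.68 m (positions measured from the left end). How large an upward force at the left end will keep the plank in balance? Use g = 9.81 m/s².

F ≈ 238 N

Taking torques about the right end:
Weight: 35.6 × 9.81 = 349.2 N down at 5.65 m → arm 0.91 m, τ = 349.2 × 0.91 = 317.8 N·m counterclockwise.
Load: 43.9 × 9.81 = 430.7 N down at 3.68 m → arm 2.88 m, τ = 430.7 × 2.88 = 1240 N·m counterclockwise.
Net moment of the loads = 1558 N·m counterclockwise.
The upward force F acts at the left end, arm 6.56 m, giving F × 6.56 clockwise.
Στ = 0 ⇒ F × 6.56 = 1558 ⇒ F = 1558 / 6.56 = 238 N.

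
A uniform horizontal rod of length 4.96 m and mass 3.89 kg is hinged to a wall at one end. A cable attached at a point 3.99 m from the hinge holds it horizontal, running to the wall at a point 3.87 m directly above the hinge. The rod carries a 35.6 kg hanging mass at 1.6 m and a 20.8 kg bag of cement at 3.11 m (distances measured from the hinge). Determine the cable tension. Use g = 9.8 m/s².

T ≈ 463 N

Sum moments about the hinge (the unknown hinge reaction has zero arm there).
Beam weight: 3.89 × 9.8 = 38.12 N down at 2.48 m → arm 2.48 m, τ = 38.12 × 2.48 = 94.54 N·m clockwise.
Hanging mass: 35.6 × 9.8 = 348.9 N down at 1.6 m → arm 1.6 m, τ = 348.9 × 1.6 = 558.2 N·m clockwise.
Bag of cement: 20.8 × 9.8 = 203.8 N down at 3.11 m → arm 3.11 m, τ = 203.8 × 3.11 = 633.8 N·m clockwise.
Total clockwise load moment = 1287 N·m.
The cable tension T acts at 3.99 m; only its component perpendicular to the rod, T sinθ, produces torque. sinθ = h/√(h²+d²) = 3.87/√(3.87²+3.99²) = 0.6962.
Setting net torque to zero: T × 3.99 × 0.6962 = 1287 → T = 1287 / 2.778 = 463 N.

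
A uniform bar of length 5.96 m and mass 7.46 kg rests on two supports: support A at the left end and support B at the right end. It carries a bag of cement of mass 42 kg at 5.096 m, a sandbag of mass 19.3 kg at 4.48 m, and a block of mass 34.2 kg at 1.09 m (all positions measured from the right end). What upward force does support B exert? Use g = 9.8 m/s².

R_B ≈ 417 N

About support A:
Beam weight: 7.46 × 9.8 = 73.11 N down at 2.98 m → arm 2.98 m, τ = 73.11 × 2.98 = 217.9 N·m clockwise.
Bag of cement: 42 × 9.8 = 411.6 N down at 5.096 m → arm 0.864 m, τ = 411.6 × 0.864 = 355.6 N·m clockwise.
Sandbag: 19.3 × 9.8 = 189.1 N down at 4.48 m → arm 1.48 m, τ = 189.1 × 1.48 = 279.9 N·m clockwise.
Block: 34.2 × 9.8 = 335.2 N down at 1.09 m → arm 4.87 m, τ = 335.2 × 4.87 = 1632 N·m clockwise.
Net load moment about support A = 2485 N·m clockwise.
Reaction R at support B is upward at 0 m, arm 5.96 m → moment R × 5.96 counterclockwise.
Setting net torque to zero: R × 5.96 = 2485 → R = 417 N.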